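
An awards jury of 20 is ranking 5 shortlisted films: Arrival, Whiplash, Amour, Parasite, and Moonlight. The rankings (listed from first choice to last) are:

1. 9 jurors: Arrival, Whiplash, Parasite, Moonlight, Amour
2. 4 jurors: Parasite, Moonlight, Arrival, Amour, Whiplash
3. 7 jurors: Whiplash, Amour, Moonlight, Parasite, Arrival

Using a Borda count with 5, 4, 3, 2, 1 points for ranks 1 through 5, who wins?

Arrival: 9·5 + 4·3 + 7·1 = 64
Whiplash: 9·4 + 4·1 + 7·5 = 75
Amour: 9·1 + 4·2 + 7·4 = 45
Parasite: 9·3 + 4·5 + 7·2 = 61
Moonlight: 9·2 + 4·4 + 7·3 = 55
Whiplash has the highest Borda score (75).

Whiplash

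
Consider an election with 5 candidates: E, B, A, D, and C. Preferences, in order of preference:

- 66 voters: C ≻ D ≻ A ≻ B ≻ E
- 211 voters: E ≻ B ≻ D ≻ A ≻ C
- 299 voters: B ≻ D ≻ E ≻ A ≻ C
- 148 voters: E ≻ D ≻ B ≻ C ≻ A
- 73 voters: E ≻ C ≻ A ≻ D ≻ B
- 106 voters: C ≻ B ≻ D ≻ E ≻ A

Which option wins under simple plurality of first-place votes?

First-place votes: E 432, B 299, A 0, D 0, C 172.
E has the most first-place votes.

E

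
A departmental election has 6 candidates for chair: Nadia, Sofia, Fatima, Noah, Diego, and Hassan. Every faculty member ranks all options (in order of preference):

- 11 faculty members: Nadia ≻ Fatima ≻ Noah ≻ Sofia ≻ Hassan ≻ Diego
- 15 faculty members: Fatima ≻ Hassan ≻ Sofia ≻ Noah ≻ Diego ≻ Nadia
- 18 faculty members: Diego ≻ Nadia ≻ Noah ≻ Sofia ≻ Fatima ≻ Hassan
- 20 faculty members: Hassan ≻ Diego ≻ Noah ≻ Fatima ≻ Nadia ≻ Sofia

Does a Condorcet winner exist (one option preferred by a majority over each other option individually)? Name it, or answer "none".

Checking pairwise contests:
Fatima beats Nadia 35–29.
Nadia beats Sofia 49–15.
Noah beats Fatima 38–26.
Diego beats Noah 38–26.
Hassan beats Diego 46–18.
Fatima beats Hassan 44–20.
Every option loses at least one head-to-head, so there is no Condorcet winner.

none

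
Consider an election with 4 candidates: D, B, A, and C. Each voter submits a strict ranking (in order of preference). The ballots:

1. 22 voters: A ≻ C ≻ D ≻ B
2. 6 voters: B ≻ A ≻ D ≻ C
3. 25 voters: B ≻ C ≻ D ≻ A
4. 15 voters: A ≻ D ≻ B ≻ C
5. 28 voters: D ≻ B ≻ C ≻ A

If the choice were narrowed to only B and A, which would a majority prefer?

Voters preferring B to A: 59; preferring A to B: 37.
B wins the head-to-head.

B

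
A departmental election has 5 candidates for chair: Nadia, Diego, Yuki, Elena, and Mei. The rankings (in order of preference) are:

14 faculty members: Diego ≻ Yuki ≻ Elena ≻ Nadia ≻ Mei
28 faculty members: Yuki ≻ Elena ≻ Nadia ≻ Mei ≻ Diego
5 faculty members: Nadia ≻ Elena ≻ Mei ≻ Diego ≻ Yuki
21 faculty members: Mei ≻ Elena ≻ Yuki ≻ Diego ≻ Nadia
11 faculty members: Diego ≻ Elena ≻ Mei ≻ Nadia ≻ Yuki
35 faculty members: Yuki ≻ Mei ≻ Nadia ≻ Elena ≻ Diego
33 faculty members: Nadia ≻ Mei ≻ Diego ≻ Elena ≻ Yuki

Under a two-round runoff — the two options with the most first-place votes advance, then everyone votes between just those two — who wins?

Round 1 first-place votes: Nadia 38, Diego 25, Yuki 63, Elena 0, Mei 21.
Yuki and Nadia advance.
Runoff: Yuki is preferred to Nadia by 98 voters; Nadia by 49.
Yuki wins the runoff.

Yuki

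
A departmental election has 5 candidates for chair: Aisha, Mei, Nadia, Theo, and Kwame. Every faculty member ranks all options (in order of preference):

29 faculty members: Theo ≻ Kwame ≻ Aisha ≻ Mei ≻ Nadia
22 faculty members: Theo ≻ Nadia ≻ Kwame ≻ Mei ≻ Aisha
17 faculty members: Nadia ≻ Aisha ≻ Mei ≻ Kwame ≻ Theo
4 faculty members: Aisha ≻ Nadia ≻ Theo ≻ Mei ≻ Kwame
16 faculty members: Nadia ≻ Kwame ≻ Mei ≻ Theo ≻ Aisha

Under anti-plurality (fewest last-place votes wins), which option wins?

Mei

Last-place votes: Aisha 38, Mei 0, Nadia 29, Theo 17, Kwame 4.
Mei is ranked last by the fewest voters, so Mei wins.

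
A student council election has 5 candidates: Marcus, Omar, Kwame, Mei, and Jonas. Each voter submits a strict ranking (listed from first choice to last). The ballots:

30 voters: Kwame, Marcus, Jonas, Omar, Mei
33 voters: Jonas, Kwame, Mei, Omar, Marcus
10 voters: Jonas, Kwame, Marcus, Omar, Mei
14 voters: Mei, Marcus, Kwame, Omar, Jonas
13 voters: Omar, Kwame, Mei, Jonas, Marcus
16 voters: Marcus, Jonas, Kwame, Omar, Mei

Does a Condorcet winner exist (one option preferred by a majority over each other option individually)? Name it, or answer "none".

Checking pairwise contests:
Kwame beats Marcus 86–30.
Marcus beats Omar 70–46.
Jonas beats Kwame 59–57.
Omar beats Mei 69–47.
Marcus beats Jonas 60–56.
Every option loses at least one head-to-head, so there is no Condorcet winner.

none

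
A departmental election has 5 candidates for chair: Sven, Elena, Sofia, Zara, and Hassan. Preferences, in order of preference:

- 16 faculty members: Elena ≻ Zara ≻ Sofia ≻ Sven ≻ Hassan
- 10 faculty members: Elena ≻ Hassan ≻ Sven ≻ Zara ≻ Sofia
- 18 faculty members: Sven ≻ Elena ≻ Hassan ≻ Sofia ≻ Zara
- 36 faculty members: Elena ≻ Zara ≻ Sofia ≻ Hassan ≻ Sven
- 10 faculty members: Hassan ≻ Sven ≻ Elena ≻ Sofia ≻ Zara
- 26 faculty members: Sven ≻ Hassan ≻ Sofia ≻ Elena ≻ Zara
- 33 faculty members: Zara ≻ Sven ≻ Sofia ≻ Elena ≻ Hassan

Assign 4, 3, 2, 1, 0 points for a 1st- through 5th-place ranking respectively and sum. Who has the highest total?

Elena

Sven: 16·1 + 10·2 + 18·4 + 36·0 + 10·3 + 26·4 + 33·3 = 341
Elena: 16·4 + 10·4 + 18·3 + 36·4 + 10·2 + 26·1 + 33·1 = 381
Sofia: 16·2 + 10·0 + 18·1 + 36·2 + 10·1 + 26·2 + 33·2 = 250
Zara: 16·3 + 10·1 + 18·0 + 36·3 + 10·0 + 26·0 + 33·4 = 298
Hassan: 16·0 + 10·3 + 18·2 + 36·1 + 10·4 + 26·3 + 33·0 = 220
Elena has the highest Borda score (381).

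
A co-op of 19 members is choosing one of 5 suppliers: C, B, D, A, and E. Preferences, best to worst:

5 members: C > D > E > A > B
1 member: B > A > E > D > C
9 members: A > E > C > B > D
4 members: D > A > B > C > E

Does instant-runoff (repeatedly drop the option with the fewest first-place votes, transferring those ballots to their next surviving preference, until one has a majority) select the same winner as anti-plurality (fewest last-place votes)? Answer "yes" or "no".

yes

Instant-runoff — R1 C 5, B 1, D 4, A 9, E 0 (E out); R2 C 5, B 1, D 4, A 9 (B out); R3 C 5, D 4, A 10 (A winner). Winner: A.
Anti-plurality — last-place votes: C 1, B 5, D 9, A 0, E 4. Winner: A.
The two methods agree.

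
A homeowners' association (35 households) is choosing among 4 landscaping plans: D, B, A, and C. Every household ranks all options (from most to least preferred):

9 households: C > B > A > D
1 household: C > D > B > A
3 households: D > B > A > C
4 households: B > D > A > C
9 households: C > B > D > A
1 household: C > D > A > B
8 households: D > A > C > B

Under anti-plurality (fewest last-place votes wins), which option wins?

C

Last-place votes: D 9, B 9, A 10, C 7.
C is ranked last by the fewest voters, so C wins.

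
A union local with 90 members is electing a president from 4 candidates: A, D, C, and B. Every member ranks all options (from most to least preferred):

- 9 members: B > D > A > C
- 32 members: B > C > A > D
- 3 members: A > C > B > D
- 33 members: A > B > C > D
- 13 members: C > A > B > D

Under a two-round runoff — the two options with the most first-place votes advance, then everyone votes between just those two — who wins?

Round 1 first-place votes: A 36, D 0, C 13, B 41.
B and A advance.
Runoff: B is preferred to A by 41 voters; A by 49.
A wins the runoff.

A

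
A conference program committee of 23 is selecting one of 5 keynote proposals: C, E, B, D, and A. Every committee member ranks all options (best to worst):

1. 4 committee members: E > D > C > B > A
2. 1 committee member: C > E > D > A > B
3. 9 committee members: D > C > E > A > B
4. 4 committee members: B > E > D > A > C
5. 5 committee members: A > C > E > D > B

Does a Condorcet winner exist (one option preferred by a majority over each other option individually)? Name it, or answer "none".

Checking pairwise contests:
D beats C 17–6.
C beats E 15–8.
C beats B 19–4.
E beats D 14–9.
C beats A 14–9.
Every option loses at least one head-to-head, so there is no Condorcet winner.

none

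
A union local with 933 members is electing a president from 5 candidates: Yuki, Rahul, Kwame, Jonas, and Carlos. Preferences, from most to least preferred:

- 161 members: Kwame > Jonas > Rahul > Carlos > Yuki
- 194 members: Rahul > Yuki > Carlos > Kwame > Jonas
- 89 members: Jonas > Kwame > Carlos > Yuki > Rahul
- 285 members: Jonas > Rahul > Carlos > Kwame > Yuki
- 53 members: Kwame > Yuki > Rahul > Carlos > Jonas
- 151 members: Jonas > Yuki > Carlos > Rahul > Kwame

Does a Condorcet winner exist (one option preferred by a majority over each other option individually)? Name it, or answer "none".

Jonas vs Yuki: 686–247 for Jonas.
Jonas vs Rahul: 686–247 for Jonas.
Jonas vs Kwame: 525–408 for Jonas.
Jonas vs Carlos: 686–247 for Jonas.
Jonas beats every other option head-to-head.

Jonas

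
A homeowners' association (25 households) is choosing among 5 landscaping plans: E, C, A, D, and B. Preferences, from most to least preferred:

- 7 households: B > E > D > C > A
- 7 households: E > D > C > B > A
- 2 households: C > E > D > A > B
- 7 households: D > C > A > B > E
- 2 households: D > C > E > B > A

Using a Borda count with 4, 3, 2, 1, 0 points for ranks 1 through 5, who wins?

E: 7·3 + 7·4 + 2·3 + 7·0 + 2·2 = 59
C: 7·1 + 7·2 + 2·4 + 7·3 + 2·3 = 56
A: 7·0 + 7·0 + 2·1 + 7·2 + 2·0 = 16
D: 7·2 + 7·3 + 2·2 + 7·4 + 2·4 = 75
B: 7·4 + 7·1 + 2·0 + 7·1 + 2·1 = 44
D has the highest Borda score (75).

D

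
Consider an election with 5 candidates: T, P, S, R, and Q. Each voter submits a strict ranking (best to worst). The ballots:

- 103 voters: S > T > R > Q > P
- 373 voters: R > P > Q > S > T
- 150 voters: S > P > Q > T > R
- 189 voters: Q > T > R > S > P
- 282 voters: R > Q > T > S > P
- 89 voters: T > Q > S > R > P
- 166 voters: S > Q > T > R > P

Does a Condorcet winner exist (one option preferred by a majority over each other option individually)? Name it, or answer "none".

none

Checking pairwise contests:
S beats T 792–560.
T beats P 829–523.
R beats S 844–508.
T beats R 697–655.
R beats Q 758–594.
Every option loses at least one head-to-head, so there is no Condorcet winner.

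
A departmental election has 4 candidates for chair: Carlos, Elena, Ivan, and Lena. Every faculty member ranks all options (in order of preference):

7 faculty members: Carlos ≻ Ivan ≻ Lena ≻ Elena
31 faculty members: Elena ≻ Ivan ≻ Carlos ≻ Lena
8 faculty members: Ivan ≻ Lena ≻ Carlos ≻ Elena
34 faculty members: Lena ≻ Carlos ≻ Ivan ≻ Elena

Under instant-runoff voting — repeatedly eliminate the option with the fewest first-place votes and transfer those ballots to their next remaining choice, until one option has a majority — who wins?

Lena

Round 1: Carlos 7, Elena 31, Ivan 8, Lena 34. Eliminate Carlos.
Round 2: Elena 31, Ivan 15, Lena 34. Eliminate Ivan.
Round 3: Elena 31, Lena 49. Lena has a majority.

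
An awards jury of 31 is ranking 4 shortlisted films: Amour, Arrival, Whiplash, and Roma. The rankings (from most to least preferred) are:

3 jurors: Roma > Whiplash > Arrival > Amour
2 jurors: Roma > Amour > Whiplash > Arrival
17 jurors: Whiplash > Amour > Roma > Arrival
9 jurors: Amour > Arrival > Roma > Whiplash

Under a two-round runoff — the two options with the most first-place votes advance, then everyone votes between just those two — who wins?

Whiplash

Round 1 first-place votes: Amour 9, Arrival 0, Whiplash 17, Roma 5.
Whiplash and Amour advance.
Runoff: Whiplash is preferred to Amour by 20 voters; Amour by 11.
Whiplash wins the runoff.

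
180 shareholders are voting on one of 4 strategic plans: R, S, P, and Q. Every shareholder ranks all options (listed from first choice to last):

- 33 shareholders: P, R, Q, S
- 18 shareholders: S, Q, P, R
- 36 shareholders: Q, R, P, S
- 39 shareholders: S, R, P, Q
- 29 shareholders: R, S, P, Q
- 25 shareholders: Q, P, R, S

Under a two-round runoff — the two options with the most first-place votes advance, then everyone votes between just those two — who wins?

Round 1 first-place votes: R 29, S 57, P 33, Q 61.
Q and S advance.
Runoff: Q is preferred to S by 94 voters; S by 86.
Q wins the runoff.

Q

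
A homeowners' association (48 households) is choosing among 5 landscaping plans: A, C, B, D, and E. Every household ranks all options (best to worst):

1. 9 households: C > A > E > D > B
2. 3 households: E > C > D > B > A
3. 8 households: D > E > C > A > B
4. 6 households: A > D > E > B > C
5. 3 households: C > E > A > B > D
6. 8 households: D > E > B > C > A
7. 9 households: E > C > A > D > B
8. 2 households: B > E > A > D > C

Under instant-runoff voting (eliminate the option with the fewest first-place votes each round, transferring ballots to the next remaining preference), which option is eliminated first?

Round 1: A 6, C 12, B 2, D 16, E 12. Eliminate B.

B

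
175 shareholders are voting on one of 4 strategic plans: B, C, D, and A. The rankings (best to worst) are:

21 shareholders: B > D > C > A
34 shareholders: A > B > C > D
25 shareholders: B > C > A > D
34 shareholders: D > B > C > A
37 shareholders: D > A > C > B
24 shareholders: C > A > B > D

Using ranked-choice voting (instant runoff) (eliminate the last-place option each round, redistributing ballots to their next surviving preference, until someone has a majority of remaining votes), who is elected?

D

Round 1: B 46, C 24, D 71, A 34. Eliminate C.
Round 2: B 46, D 71, A 58. Eliminate B.
Round 3: D 92, A 83. D has a majority.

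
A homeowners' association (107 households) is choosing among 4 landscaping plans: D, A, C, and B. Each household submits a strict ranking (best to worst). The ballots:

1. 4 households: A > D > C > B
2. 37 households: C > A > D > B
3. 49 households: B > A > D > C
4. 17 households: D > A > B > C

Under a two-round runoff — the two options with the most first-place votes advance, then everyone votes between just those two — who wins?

B

Round 1 first-place votes: D 17, A 4, C 37, B 49.
B and C advance.
Runoff: B is preferred to C by 66 voters; C by 41.
B wins the runoff.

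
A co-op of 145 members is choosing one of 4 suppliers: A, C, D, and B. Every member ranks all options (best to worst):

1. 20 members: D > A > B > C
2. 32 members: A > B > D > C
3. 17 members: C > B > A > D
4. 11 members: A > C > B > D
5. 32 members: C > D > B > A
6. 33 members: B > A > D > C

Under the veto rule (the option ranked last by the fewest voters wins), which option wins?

Last-place votes: A 32, C 85, D 28, B 0.
B is ranked last by the fewest voters, so B wins.

B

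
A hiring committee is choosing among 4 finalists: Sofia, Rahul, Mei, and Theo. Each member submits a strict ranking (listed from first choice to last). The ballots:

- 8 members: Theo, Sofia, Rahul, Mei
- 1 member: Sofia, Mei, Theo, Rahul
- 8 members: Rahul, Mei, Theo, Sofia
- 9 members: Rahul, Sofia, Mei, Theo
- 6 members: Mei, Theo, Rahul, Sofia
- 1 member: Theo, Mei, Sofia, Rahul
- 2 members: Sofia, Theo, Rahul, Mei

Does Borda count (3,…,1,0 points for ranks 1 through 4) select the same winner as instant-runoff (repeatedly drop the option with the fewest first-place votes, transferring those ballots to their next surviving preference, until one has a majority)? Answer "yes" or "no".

Borda — scores: Sofia 44, Rahul 67, Mei 47, Theo 52. Winner: Rahul.
Instant-runoff — R1 Sofia 3, Rahul 17, Mei 6, Theo 9 (Sofia out); R2 Rahul 17, Mei 7, Theo 11 (Mei out); R3 Rahul 17, Theo 18 (Theo winner). Winner: Theo.
The two methods disagree.

no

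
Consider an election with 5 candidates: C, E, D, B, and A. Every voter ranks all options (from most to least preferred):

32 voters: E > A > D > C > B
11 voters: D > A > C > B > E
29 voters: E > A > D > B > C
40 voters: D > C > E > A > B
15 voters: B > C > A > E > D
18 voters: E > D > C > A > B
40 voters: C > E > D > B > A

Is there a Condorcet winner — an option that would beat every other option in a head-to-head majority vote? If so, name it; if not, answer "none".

none

Checking pairwise contests:
D beats C 130–55.
C beats E 106–79.
E beats D 134–51.
C beats B 141–44.
C beats A 113–72.
Every option loses at least one head-to-head, so there is no Condorcet winner.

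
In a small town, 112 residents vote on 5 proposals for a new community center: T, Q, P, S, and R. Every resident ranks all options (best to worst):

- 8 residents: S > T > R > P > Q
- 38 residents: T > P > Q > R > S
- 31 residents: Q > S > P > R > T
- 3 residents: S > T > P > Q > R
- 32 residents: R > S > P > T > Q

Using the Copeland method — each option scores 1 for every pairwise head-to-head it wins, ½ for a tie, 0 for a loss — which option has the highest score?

P

T: beats Q; loses to P, S, and R → score 1.
Q: beats S and R; loses to T and P → score 2.
P: beats T, Q, and R; loses to S → score 3.
S: beats T and P; loses to Q and R → score 2.
R: beats T and S; loses to Q and P → score 2.
P has the best pairwise record.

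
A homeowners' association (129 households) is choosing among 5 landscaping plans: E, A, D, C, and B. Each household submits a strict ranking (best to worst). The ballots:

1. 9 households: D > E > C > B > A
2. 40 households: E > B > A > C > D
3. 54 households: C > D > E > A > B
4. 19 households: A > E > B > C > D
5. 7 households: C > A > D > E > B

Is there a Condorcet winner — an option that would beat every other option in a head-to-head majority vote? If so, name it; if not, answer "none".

Checking pairwise contests:
D beats E 70–59.
E beats A 103–26.
A beats D 66–63.
E beats C 68–61.
E beats B 129–0.
Every option loses at least one head-to-head, so there is no Condorcet winner.

none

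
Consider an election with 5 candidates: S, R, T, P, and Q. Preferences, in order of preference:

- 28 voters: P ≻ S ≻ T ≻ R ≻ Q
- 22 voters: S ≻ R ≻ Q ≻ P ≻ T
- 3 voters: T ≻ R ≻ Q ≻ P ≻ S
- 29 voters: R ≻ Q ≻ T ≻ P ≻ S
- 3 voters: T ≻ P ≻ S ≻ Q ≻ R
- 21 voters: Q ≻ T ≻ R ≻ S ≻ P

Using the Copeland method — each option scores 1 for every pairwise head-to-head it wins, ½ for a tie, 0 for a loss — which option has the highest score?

S: ties R and Q; loses to T and P → score 1.
R: beats P and Q; ties S; loses to T → score 2.5.
T: beats S, R, and P; loses to Q → score 3.
P: beats S; loses to R, T, and Q → score 1.
Q: beats T and P; ties S; loses to R → score 2.5.
T has the best pairwise record.

T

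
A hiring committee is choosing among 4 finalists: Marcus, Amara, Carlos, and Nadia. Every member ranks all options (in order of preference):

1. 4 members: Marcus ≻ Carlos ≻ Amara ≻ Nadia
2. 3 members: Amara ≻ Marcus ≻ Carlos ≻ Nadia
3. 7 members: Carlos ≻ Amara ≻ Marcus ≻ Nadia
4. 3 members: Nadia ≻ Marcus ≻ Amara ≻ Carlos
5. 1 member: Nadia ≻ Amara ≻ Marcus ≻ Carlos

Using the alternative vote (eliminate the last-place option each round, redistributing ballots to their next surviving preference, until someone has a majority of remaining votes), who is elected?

Round 1: Marcus 4, Amara 3, Carlos 7, Nadia 4. Eliminate Amara.
Round 2: Marcus 7, Carlos 7, Nadia 4. Eliminate Nadia.
Round 3: Marcus 11, Carlos 7. Marcus has a majority.

Marcus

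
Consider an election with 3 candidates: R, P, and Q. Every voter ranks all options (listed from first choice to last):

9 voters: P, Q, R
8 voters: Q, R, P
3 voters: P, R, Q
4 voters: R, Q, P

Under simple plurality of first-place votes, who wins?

First-place votes: R 4, P 12, Q 8.
P has the most first-place votes.

P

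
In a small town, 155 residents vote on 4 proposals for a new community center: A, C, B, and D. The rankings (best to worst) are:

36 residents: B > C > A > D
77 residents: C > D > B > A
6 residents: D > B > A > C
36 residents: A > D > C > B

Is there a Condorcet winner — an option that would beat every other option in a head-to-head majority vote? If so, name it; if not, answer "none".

C vs A: 113–42 for C.
C vs B: 113–42 for C.
C vs D: 113–42 for C.
C beats every other option head-to-head.

C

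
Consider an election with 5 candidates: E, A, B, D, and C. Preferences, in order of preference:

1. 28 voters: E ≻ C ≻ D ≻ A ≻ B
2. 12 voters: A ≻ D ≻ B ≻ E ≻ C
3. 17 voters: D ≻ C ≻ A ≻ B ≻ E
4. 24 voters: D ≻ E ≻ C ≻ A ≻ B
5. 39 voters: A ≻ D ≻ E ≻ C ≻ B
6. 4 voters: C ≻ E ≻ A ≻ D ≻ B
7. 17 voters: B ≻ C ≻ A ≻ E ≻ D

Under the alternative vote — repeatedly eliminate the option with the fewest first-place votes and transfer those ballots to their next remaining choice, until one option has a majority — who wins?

A

Round 1: E 28, A 51, B 17, D 41, C 4. Eliminate C.
Round 2: E 32, A 51, B 17, D 41. Eliminate B.
Round 3: E 32, A 68, D 41. Eliminate E.
Round 4: A 72, D 69. A has a majority.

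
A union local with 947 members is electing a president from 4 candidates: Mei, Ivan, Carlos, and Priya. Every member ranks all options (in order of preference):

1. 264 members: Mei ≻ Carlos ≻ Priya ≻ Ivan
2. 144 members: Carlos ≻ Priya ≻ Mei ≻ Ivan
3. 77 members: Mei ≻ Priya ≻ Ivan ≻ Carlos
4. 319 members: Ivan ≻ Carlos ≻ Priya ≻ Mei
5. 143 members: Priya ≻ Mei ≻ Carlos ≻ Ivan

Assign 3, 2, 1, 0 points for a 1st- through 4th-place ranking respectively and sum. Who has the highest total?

Carlos

Mei: 264·3 + 144·1 + 77·3 + 319·0 + 143·2 = 1453
Ivan: 264·0 + 144·0 + 77·1 + 319·3 + 143·0 = 1034
Carlos: 264·2 + 144·3 + 77·0 + 319·2 + 143·1 = 1741
Priya: 264·1 + 144·2 + 77·2 + 319·1 + 143·3 = 1454
Carlos has the highest Borda score (1741).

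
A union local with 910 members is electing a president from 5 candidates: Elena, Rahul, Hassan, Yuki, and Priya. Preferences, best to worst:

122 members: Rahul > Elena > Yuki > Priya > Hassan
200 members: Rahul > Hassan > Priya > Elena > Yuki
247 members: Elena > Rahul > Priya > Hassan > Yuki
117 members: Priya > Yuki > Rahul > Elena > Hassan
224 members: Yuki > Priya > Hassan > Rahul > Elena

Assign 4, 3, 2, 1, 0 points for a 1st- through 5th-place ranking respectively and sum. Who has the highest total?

Elena: 122·3 + 200·1 + 247·4 + 117·1 + 224·0 = 1671
Rahul: 122·4 + 200·4 + 247·3 + 117·2 + 224·1 = 2487
Hassan: 122·0 + 200·3 + 247·1 + 117·0 + 224·2 = 1295
Yuki: 122·2 + 200·0 + 247·0 + 117·3 + 224·4 = 1491
Priya: 122·1 + 200·2 + 247·2 + 117·4 + 224·3 = 2156
Rahul has the highest Borda score (2487).

Rahul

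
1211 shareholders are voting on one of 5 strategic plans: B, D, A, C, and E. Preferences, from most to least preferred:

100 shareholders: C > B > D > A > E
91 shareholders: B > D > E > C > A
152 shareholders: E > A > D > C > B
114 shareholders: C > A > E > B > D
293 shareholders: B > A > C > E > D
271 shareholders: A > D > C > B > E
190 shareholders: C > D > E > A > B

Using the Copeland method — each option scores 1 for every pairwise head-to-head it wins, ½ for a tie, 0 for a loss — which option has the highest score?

A

B: beats E; loses to D, A, and C → score 1.
D: beats B and E; loses to A and C → score 2.
A: beats B, D, C, and E → score 4.
C: beats B, D, and E; loses to A → score 3.
E: loses to B, D, A, and C → score 0.
A has the best pairwise record.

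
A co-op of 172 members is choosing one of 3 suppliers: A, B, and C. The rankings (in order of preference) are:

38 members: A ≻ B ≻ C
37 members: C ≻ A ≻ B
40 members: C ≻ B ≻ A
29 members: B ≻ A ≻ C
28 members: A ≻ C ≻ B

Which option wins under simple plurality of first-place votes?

C

First-place votes: A 66, B 29, C 77.
C has the most first-place votes.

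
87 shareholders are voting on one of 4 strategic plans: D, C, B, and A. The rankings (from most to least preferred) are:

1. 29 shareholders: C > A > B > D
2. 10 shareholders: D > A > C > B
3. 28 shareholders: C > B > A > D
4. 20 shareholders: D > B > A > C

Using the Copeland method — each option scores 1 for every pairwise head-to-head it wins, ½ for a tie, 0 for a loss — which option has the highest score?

D: loses to C, B, and A → score 0.
C: beats D, B, and A → score 3.
B: beats D and A; loses to C → score 2.
A: beats D; loses to C and B → score 1.
C has the best pairwise record.

C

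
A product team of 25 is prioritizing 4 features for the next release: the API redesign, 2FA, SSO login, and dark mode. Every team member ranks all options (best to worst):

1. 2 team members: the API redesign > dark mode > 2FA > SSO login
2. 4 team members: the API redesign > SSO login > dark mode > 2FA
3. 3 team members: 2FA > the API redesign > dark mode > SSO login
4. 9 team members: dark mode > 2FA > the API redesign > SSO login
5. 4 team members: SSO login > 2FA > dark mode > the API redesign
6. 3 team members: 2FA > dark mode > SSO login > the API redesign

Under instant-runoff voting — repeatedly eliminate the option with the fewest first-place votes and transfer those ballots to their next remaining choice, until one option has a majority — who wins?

dark mode

Round 1: the API redesign 6, 2FA 6, SSO login 4, dark mode 9. Eliminate SSO login.
Round 2: the API redesign 6, 2FA 10, dark mode 9. Eliminate the API redesign.
Round 3: 2FA 10, dark mode 15. Dark mode has a majority.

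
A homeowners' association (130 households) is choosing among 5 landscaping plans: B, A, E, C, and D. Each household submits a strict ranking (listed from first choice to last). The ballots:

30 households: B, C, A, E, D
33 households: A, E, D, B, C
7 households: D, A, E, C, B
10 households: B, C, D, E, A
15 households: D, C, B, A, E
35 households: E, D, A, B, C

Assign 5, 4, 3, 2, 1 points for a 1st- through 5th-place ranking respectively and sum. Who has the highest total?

B: 30·5 + 33·2 + 7·1 + 10·5 + 15·3 + 35·2 = 388
A: 30·3 + 33·5 + 7·4 + 10·1 + 15·2 + 35·3 = 428
E: 30·2 + 33·4 + 7·3 + 10·2 + 15·1 + 35·5 = 423
C: 30·4 + 33·1 + 7·2 + 10·4 + 15·4 + 35·1 = 302
D: 30·1 + 33·3 + 7·5 + 10·3 + 15·5 + 35·4 = 409
A has the highest Borda score (428).

A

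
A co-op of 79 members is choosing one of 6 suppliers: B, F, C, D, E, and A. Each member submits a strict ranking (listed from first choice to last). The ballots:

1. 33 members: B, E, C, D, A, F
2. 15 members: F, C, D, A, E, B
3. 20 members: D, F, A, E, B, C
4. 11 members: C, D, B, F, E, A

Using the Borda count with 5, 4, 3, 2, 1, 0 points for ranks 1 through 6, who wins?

B: 33·5 + 15·0 + 20·1 + 11·3 = 218
F: 33·0 + 15·5 + 20·4 + 11·2 = 177
C: 33·3 + 15·4 + 20·0 + 11·5 = 214
D: 33·2 + 15·3 + 20·5 + 11·4 = 255
E: 33·4 + 15·1 + 20·2 + 11·1 = 198
A: 33·1 + 15·2 + 20·3 + 11·0 = 123
D has the highest Borda score (255).

D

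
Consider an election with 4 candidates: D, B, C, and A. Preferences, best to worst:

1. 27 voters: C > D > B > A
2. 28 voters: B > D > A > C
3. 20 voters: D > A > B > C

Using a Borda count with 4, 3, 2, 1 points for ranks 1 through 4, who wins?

D: 27·3 + 28·3 + 20·4 = 245
B: 27·2 + 28·4 + 20·2 = 206
C: 27·4 + 28·1 + 20·1 = 156
A: 27·1 + 28·2 + 20·3 = 143
D has the highest Borda score (245).

D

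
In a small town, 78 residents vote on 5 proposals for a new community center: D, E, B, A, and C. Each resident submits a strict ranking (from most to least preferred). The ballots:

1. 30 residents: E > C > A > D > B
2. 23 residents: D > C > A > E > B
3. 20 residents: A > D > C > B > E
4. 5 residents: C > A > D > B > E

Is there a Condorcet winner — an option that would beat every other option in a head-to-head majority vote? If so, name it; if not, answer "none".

none

Checking pairwise contests:
A beats D 55–23.
D beats E 48–30.
D beats B 78–0.
C beats A 58–20.
D beats C 43–35.
Every option loses at least one head-to-head, so there is no Condorcet winner.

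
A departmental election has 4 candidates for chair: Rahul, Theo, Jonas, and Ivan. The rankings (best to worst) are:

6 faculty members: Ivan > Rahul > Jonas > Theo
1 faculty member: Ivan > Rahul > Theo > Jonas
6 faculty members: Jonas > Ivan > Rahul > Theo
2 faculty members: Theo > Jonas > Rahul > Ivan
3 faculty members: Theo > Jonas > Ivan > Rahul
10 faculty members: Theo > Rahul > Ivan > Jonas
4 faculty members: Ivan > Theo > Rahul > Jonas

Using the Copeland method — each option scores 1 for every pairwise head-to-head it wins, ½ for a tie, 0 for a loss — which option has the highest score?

Rahul: beats Jonas; loses to Theo and Ivan → score 1.
Theo: beats Rahul and Jonas; loses to Ivan → score 2.
Jonas: loses to Rahul, Theo, and Ivan → score 0.
Ivan: beats Rahul, Theo, and Jonas → score 3.
Ivan has the best pairwise record.

Ivan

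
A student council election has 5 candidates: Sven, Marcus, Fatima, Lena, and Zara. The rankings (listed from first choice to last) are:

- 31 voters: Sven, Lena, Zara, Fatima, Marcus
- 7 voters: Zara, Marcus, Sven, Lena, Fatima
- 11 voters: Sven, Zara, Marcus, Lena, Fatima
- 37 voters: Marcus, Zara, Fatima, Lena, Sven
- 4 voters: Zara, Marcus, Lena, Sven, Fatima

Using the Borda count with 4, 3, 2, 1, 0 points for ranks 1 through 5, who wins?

Sven: 31·4 + 7·2 + 11·4 + 37·0 + 4·1 = 186
Marcus: 31·0 + 7·3 + 11·2 + 37·4 + 4·3 = 203
Fatima: 31·1 + 7·0 + 11·0 + 37·2 + 4·0 = 105
Lena: 31·3 + 7·1 + 11·1 + 37·1 + 4·2 = 156
Zara: 31·2 + 7·4 + 11·3 + 37·3 + 4·4 = 250
Zara has the highest Borda score (250).

Zara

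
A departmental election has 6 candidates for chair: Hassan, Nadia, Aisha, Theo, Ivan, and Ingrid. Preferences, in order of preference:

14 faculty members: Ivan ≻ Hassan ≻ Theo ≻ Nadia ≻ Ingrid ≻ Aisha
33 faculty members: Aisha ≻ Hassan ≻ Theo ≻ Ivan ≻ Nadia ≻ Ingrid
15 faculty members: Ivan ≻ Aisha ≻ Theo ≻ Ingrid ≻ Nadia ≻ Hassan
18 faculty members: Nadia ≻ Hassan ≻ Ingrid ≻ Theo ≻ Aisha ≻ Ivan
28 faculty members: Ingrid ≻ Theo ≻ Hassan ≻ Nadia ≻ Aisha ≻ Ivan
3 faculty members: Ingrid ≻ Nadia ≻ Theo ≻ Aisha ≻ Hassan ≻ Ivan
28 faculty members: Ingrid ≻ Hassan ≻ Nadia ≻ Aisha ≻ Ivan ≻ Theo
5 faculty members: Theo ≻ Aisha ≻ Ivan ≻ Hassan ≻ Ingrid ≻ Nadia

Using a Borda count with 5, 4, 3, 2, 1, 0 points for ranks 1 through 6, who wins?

Hassan: 14·4 + 33·4 + 15·0 + 18·4 + 28·3 + 3·1 + 28·4 + 5·2 = 469
Nadia: 14·2 + 33·1 + 15·1 + 18·5 + 28·2 + 3·4 + 28·3 + 5·0 = 318
Aisha: 14·0 + 33·5 + 15·4 + 18·1 + 28·1 + 3·2 + 28·2 + 5·4 = 353
Theo: 14·3 + 33·3 + 15·3 + 18·2 + 28·4 + 3·3 + 28·0 + 5·5 = 368
Ivan: 14·5 + 33·2 + 15·5 + 18·0 + 28·0 + 3·0 + 28·1 + 5·3 = 254
Ingrid: 14·1 + 33·0 + 15·2 + 18·3 + 28·5 + 3·5 + 28·5 + 5·1 = 398
Hassan has the highest Borda score (469).

Hassan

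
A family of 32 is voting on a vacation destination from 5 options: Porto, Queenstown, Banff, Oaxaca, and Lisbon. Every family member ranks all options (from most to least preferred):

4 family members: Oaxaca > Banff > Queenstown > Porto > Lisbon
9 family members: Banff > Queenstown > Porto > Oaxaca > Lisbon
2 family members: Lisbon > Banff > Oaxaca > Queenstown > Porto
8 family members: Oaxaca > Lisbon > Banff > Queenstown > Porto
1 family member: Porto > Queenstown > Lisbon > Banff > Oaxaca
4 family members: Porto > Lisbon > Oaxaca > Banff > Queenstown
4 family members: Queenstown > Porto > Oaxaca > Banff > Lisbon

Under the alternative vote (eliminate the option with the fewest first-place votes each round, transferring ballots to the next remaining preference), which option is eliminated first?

Round 1: Porto 5, Queenstown 4, Banff 9, Oaxaca 12, Lisbon 2. Eliminate Lisbon.

Lisbon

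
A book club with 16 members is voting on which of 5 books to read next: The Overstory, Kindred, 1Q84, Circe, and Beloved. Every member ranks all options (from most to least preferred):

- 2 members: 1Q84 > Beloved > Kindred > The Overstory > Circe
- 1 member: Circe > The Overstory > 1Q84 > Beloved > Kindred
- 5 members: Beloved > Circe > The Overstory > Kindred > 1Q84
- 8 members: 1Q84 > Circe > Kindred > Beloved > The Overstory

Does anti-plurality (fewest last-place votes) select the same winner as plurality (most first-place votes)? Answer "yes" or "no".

no

Anti-plurality — last-place votes: The Overstory 8, Kindred 1, 1Q84 5, Circe 2, Beloved 0. Winner: Beloved.
Plurality — first-place votes: The Overstory 0, Kindred 0, 1Q84 10, Circe 1, Beloved 5. Winner: 1Q84.
The two methods disagree.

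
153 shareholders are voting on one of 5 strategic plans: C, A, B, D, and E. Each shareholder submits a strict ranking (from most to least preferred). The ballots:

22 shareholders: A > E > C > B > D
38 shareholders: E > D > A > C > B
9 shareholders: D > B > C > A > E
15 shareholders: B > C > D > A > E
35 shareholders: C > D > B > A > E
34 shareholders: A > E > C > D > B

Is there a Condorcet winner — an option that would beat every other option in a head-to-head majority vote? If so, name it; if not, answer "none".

none

Checking pairwise contests:
A beats C 94–59.
D beats A 97–56.
C beats B 129–24.
C beats D 106–47.
A beats E 115–38.
Every option loses at least one head-to-head, so there is no Condorcet winner.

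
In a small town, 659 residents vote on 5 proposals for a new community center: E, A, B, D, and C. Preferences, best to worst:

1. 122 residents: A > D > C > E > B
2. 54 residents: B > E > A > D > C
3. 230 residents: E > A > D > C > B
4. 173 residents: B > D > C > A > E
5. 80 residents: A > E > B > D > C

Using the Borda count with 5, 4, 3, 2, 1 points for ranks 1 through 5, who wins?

E: 122·2 + 54·4 + 230·5 + 173·1 + 80·4 = 2103
A: 122·5 + 54·3 + 230·4 + 173·2 + 80·5 = 2438
B: 122·1 + 54·5 + 230·1 + 173·5 + 80·3 = 1727
D: 122·4 + 54·2 + 230·3 + 173·4 + 80·2 = 2138
C: 122·3 + 54·1 + 230·2 + 173·3 + 80·1 = 1479
A has the highest Borda score (2438).

A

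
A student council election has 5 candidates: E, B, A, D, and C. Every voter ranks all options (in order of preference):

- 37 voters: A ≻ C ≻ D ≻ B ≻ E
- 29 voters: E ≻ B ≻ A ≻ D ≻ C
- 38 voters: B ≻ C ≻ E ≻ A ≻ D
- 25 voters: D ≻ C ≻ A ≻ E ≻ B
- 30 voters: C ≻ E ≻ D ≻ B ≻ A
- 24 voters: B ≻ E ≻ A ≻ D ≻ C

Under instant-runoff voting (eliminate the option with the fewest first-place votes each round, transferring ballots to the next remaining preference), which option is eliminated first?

Round 1: E 29, B 62, A 37, D 25, C 30. Eliminate D.

D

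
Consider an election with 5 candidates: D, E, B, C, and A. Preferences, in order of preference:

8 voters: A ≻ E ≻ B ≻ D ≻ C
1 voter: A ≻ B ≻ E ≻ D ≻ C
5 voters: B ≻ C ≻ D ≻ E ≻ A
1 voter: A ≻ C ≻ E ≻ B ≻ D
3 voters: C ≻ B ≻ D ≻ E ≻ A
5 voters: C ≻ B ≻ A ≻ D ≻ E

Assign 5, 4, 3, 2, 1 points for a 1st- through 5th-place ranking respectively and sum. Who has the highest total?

D: 8·2 + 1·2 + 5·3 + 1·1 + 3·3 + 5·2 = 53
E: 8·4 + 1·3 + 5·2 + 1·3 + 3·2 + 5·1 = 59
B: 8·3 + 1·4 + 5·5 + 1·2 + 3·4 + 5·4 = 87
C: 8·1 + 1·1 + 5·4 + 1·4 + 3·5 + 5·5 = 73
A: 8·5 + 1·5 + 5·1 + 1·5 + 3·1 + 5·3 = 73
B has the highest Borda score (87).

B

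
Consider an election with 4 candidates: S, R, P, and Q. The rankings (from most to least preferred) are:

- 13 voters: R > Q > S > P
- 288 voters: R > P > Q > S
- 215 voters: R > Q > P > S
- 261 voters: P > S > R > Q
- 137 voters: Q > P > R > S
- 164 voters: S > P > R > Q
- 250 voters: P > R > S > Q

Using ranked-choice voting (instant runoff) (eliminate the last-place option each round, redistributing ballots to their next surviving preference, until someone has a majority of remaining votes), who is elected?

P

Round 1: S 164, R 516, P 511, Q 137. Eliminate Q.
Round 2: S 164, R 516, P 648. Eliminate S.
Round 3: R 516, P 812. P has a majority.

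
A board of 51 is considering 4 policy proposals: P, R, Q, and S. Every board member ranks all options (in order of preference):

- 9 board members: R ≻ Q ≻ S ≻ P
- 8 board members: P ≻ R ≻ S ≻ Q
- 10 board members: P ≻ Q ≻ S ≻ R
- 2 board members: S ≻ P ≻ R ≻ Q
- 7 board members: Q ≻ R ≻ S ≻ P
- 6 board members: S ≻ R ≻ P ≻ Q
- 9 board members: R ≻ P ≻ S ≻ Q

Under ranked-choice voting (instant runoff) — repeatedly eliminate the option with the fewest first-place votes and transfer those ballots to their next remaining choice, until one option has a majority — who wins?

R

Round 1: P 18, R 18, Q 7, S 8. Eliminate Q.
Round 2: P 18, R 25, S 8. Eliminate S.
Round 3: P 20, R 31. R has a majority.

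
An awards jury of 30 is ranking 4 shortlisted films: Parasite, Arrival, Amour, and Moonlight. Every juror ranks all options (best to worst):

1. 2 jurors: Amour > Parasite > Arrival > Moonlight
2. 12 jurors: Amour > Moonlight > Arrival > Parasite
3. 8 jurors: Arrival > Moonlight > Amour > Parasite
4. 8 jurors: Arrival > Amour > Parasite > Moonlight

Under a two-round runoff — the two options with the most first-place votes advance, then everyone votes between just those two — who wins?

Round 1 first-place votes: Parasite 0, Arrival 16, Amour 14, Moonlight 0.
Arrival and Amour advance.
Runoff: Arrival is preferred to Amour by 16 voters; Amour by 14.
Arrival wins the runoff.

Arrival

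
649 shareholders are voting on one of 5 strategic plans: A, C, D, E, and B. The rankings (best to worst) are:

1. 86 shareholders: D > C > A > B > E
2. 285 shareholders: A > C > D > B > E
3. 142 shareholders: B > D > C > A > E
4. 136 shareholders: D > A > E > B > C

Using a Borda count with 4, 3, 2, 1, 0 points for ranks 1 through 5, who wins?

A: 86·2 + 285·4 + 142·1 + 136·3 = 1862
C: 86·3 + 285·3 + 142·2 + 136·0 = 1397
D: 86·4 + 285·2 + 142·3 + 136·4 = 1884
E: 86·0 + 285·0 + 142·0 + 136·2 = 272
B: 86·1 + 285·1 + 142·4 + 136·1 = 1075
D has the highest Borda score (1884).

D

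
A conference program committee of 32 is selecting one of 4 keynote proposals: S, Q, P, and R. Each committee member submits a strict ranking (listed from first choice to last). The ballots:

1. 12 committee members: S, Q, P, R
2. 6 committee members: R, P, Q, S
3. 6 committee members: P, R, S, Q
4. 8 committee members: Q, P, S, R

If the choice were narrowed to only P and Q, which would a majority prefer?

Voters preferring P to Q: 12; preferring Q to P: 20.
Q wins the head-to-head.

Q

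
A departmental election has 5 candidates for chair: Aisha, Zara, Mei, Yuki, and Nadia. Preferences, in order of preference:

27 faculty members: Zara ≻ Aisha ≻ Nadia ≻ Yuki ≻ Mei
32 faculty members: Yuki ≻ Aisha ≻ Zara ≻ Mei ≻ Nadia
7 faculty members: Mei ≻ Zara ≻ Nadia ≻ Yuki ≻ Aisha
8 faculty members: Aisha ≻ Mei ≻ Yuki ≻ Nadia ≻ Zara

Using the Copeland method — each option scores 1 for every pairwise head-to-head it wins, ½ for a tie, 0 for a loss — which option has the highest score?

Aisha: beats Zara, Mei, and Nadia; loses to Yuki → score 3.
Zara: beats Mei and Nadia; loses to Aisha and Yuki → score 2.
Mei: beats Nadia; loses to Aisha, Zara, and Yuki → score 1.
Yuki: beats Aisha, Zara, Mei, and Nadia → score 4.
Nadia: loses to Aisha, Zara, Mei, and Yuki → score 0.
Yuki has the best pairwise record.

Yuki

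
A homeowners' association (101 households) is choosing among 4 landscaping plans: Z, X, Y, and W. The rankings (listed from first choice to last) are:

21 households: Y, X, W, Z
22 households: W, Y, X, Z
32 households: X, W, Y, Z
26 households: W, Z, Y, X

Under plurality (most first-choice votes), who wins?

First-place votes: Z 0, X 32, Y 21, W 48.
W has the most first-place votes.

W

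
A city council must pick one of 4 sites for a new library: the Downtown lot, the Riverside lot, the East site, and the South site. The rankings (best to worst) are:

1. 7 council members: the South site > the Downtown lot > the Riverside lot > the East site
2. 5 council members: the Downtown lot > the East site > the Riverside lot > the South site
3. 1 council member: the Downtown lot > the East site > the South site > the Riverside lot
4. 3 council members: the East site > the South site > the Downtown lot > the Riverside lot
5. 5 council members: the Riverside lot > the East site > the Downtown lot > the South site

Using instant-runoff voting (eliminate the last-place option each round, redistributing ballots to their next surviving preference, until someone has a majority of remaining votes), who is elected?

Round 1: the Downtown lot 6, the Riverside lot 5, the East site 3, the South site 7. Eliminate the East site.
Round 2: the Downtown lot 6, the Riverside lot 5, the South site 10. Eliminate the Riverside lot.
Round 3: the Downtown lot 11, the South site 10. The Downtown lot has a majority.

the Downtown lot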